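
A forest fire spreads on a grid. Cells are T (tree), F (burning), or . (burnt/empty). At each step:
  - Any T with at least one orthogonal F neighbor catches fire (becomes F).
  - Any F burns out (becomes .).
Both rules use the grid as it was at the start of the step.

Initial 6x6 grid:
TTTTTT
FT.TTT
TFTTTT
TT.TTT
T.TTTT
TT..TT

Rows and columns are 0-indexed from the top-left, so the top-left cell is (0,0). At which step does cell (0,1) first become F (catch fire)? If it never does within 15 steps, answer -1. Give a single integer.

Step 1: cell (0,1)='T' (+5 fires, +2 burnt)
Step 2: cell (0,1)='F' (+3 fires, +5 burnt)
  -> target ignites at step 2
Step 3: cell (0,1)='.' (+5 fires, +3 burnt)
Step 4: cell (0,1)='.' (+6 fires, +5 burnt)
Step 5: cell (0,1)='.' (+6 fires, +6 burnt)
Step 6: cell (0,1)='.' (+3 fires, +6 burnt)
Step 7: cell (0,1)='.' (+1 fires, +3 burnt)
Step 8: cell (0,1)='.' (+0 fires, +1 burnt)
  fire out at step 8

2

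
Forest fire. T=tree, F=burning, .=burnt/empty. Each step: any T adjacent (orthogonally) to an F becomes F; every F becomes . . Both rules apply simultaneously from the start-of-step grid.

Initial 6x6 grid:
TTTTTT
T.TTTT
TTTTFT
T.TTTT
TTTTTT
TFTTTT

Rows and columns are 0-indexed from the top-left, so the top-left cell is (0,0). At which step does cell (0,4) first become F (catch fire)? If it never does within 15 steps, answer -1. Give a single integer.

Step 1: cell (0,4)='T' (+7 fires, +2 burnt)
Step 2: cell (0,4)='F' (+10 fires, +7 burnt)
  -> target ignites at step 2
Step 3: cell (0,4)='.' (+9 fires, +10 burnt)
Step 4: cell (0,4)='.' (+3 fires, +9 burnt)
Step 5: cell (0,4)='.' (+2 fires, +3 burnt)
Step 6: cell (0,4)='.' (+1 fires, +2 burnt)
Step 7: cell (0,4)='.' (+0 fires, +1 burnt)
  fire out at step 7

2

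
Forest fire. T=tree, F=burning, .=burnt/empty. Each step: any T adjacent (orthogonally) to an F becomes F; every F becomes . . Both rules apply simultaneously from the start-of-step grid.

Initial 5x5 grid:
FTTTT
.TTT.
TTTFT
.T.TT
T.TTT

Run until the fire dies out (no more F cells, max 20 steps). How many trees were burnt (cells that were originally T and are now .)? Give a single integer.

Answer: 17

Derivation:
Step 1: +5 fires, +2 burnt (F count now 5)
Step 2: +7 fires, +5 burnt (F count now 7)
Step 3: +5 fires, +7 burnt (F count now 5)
Step 4: +0 fires, +5 burnt (F count now 0)
Fire out after step 4
Initially T: 18, now '.': 24
Total burnt (originally-T cells now '.'): 17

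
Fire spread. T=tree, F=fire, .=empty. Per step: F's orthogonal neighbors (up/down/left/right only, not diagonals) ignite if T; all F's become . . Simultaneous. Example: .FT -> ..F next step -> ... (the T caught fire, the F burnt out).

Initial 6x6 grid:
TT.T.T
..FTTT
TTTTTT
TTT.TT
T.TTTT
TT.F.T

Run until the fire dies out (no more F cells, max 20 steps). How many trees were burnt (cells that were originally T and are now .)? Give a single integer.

Step 1: +3 fires, +2 burnt (F count now 3)
Step 2: +7 fires, +3 burnt (F count now 7)
Step 3: +6 fires, +7 burnt (F count now 6)
Step 4: +5 fires, +6 burnt (F count now 5)
Step 5: +1 fires, +5 burnt (F count now 1)
Step 6: +1 fires, +1 burnt (F count now 1)
Step 7: +1 fires, +1 burnt (F count now 1)
Step 8: +0 fires, +1 burnt (F count now 0)
Fire out after step 8
Initially T: 26, now '.': 34
Total burnt (originally-T cells now '.'): 24

Answer: 24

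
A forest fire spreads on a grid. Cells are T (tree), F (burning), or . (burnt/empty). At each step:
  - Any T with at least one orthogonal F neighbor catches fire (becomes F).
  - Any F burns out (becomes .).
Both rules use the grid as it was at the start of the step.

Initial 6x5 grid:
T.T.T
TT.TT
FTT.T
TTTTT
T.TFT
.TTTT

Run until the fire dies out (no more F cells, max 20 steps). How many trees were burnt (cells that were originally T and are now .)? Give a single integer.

Answer: 21

Derivation:
Step 1: +7 fires, +2 burnt (F count now 7)
Step 2: +9 fires, +7 burnt (F count now 9)
Step 3: +2 fires, +9 burnt (F count now 2)
Step 4: +1 fires, +2 burnt (F count now 1)
Step 5: +2 fires, +1 burnt (F count now 2)
Step 6: +0 fires, +2 burnt (F count now 0)
Fire out after step 6
Initially T: 22, now '.': 29
Total burnt (originally-T cells now '.'): 21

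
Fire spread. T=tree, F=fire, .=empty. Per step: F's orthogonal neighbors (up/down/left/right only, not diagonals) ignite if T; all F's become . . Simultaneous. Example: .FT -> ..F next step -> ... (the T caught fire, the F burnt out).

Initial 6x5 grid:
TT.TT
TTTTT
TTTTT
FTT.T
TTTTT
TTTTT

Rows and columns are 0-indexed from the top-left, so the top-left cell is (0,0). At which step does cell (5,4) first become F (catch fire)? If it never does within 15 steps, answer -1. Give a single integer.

Step 1: cell (5,4)='T' (+3 fires, +1 burnt)
Step 2: cell (5,4)='T' (+5 fires, +3 burnt)
Step 3: cell (5,4)='T' (+5 fires, +5 burnt)
Step 4: cell (5,4)='T' (+5 fires, +5 burnt)
Step 5: cell (5,4)='T' (+4 fires, +5 burnt)
Step 6: cell (5,4)='F' (+4 fires, +4 burnt)
  -> target ignites at step 6
Step 7: cell (5,4)='.' (+1 fires, +4 burnt)
Step 8: cell (5,4)='.' (+0 fires, +1 burnt)
  fire out at step 8

6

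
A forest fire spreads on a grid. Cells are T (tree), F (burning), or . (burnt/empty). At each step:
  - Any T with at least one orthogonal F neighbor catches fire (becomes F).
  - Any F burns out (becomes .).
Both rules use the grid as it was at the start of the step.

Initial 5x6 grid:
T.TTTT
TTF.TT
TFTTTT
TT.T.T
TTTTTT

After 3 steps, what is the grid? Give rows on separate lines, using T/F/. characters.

Step 1: 5 trees catch fire, 2 burn out
  T.FTTT
  TF..TT
  F.FTTT
  TF.T.T
  TTTTTT
Step 2: 5 trees catch fire, 5 burn out
  T..FTT
  F...TT
  ...FTT
  F..T.T
  TFTTTT
Step 3: 6 trees catch fire, 5 burn out
  F...FT
  ....TT
  ....FT
  ...F.T
  F.FTTT

F...FT
....TT
....FT
...F.T
F.FTTT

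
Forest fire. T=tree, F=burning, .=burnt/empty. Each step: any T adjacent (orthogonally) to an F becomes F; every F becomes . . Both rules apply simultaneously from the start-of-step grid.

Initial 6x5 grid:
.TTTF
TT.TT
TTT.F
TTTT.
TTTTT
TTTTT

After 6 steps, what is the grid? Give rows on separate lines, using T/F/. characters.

Step 1: 2 trees catch fire, 2 burn out
  .TTF.
  TT.TF
  TTT..
  TTTT.
  TTTTT
  TTTTT
Step 2: 2 trees catch fire, 2 burn out
  .TF..
  TT.F.
  TTT..
  TTTT.
  TTTTT
  TTTTT
Step 3: 1 trees catch fire, 2 burn out
  .F...
  TT...
  TTT..
  TTTT.
  TTTTT
  TTTTT
Step 4: 1 trees catch fire, 1 burn out
  .....
  TF...
  TTT..
  TTTT.
  TTTTT
  TTTTT
Step 5: 2 trees catch fire, 1 burn out
  .....
  F....
  TFT..
  TTTT.
  TTTTT
  TTTTT
Step 6: 3 trees catch fire, 2 burn out
  .....
  .....
  F.F..
  TFTT.
  TTTTT
  TTTTT

.....
.....
F.F..
TFTT.
TTTTT
TTTTT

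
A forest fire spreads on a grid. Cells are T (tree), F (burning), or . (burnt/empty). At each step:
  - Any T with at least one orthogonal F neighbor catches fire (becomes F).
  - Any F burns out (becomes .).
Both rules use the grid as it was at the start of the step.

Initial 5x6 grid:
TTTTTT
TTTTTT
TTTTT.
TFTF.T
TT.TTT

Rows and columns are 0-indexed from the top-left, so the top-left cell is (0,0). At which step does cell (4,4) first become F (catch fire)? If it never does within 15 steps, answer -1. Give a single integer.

Step 1: cell (4,4)='T' (+6 fires, +2 burnt)
Step 2: cell (4,4)='F' (+7 fires, +6 burnt)
  -> target ignites at step 2
Step 3: cell (4,4)='.' (+6 fires, +7 burnt)
Step 4: cell (4,4)='.' (+5 fires, +6 burnt)
Step 5: cell (4,4)='.' (+1 fires, +5 burnt)
Step 6: cell (4,4)='.' (+0 fires, +1 burnt)
  fire out at step 6

2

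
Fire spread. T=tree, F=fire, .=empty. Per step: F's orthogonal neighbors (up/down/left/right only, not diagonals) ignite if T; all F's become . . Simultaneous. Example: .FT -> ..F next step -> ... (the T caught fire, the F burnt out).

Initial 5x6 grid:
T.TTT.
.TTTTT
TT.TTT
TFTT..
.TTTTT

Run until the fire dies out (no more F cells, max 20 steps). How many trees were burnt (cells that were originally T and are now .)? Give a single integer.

Step 1: +4 fires, +1 burnt (F count now 4)
Step 2: +4 fires, +4 burnt (F count now 4)
Step 3: +3 fires, +4 burnt (F count now 3)
Step 4: +4 fires, +3 burnt (F count now 4)
Step 5: +4 fires, +4 burnt (F count now 4)
Step 6: +2 fires, +4 burnt (F count now 2)
Step 7: +0 fires, +2 burnt (F count now 0)
Fire out after step 7
Initially T: 22, now '.': 29
Total burnt (originally-T cells now '.'): 21

Answer: 21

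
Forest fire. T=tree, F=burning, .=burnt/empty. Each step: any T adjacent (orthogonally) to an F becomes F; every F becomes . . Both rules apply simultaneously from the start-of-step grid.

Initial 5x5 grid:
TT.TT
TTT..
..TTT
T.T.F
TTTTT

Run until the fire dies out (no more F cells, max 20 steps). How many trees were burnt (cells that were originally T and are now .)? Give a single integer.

Answer: 15

Derivation:
Step 1: +2 fires, +1 burnt (F count now 2)
Step 2: +2 fires, +2 burnt (F count now 2)
Step 3: +2 fires, +2 burnt (F count now 2)
Step 4: +3 fires, +2 burnt (F count now 3)
Step 5: +2 fires, +3 burnt (F count now 2)
Step 6: +3 fires, +2 burnt (F count now 3)
Step 7: +1 fires, +3 burnt (F count now 1)
Step 8: +0 fires, +1 burnt (F count now 0)
Fire out after step 8
Initially T: 17, now '.': 23
Total burnt (originally-T cells now '.'): 15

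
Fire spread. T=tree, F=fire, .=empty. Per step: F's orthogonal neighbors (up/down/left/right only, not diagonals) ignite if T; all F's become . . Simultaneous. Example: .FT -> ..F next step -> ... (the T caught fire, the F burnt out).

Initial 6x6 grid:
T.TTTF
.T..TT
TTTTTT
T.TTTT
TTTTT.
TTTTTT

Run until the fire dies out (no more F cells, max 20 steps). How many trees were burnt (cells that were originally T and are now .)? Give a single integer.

Step 1: +2 fires, +1 burnt (F count now 2)
Step 2: +3 fires, +2 burnt (F count now 3)
Step 3: +3 fires, +3 burnt (F count now 3)
Step 4: +2 fires, +3 burnt (F count now 2)
Step 5: +3 fires, +2 burnt (F count now 3)
Step 6: +4 fires, +3 burnt (F count now 4)
Step 7: +5 fires, +4 burnt (F count now 5)
Step 8: +3 fires, +5 burnt (F count now 3)
Step 9: +2 fires, +3 burnt (F count now 2)
Step 10: +1 fires, +2 burnt (F count now 1)
Step 11: +0 fires, +1 burnt (F count now 0)
Fire out after step 11
Initially T: 29, now '.': 35
Total burnt (originally-T cells now '.'): 28

Answer: 28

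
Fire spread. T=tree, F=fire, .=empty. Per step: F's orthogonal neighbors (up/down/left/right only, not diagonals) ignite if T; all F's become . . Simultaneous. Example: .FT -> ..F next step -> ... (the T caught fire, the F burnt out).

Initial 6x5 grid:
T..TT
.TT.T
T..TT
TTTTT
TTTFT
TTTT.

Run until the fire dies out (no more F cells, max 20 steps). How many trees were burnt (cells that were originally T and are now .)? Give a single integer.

Answer: 19

Derivation:
Step 1: +4 fires, +1 burnt (F count now 4)
Step 2: +5 fires, +4 burnt (F count now 5)
Step 3: +4 fires, +5 burnt (F count now 4)
Step 4: +3 fires, +4 burnt (F count now 3)
Step 5: +2 fires, +3 burnt (F count now 2)
Step 6: +1 fires, +2 burnt (F count now 1)
Step 7: +0 fires, +1 burnt (F count now 0)
Fire out after step 7
Initially T: 22, now '.': 27
Total burnt (originally-T cells now '.'): 19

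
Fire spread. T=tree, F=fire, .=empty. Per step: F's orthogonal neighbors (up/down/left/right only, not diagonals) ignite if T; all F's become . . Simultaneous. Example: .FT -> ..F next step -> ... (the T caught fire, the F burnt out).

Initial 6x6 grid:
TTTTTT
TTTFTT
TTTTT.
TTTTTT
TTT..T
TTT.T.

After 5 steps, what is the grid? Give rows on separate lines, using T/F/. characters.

Step 1: 4 trees catch fire, 1 burn out
  TTTFTT
  TTF.FT
  TTTFT.
  TTTTTT
  TTT..T
  TTT.T.
Step 2: 7 trees catch fire, 4 burn out
  TTF.FT
  TF...F
  TTF.F.
  TTTFTT
  TTT..T
  TTT.T.
Step 3: 6 trees catch fire, 7 burn out
  TF...F
  F.....
  TF....
  TTF.FT
  TTT..T
  TTT.T.
Step 4: 5 trees catch fire, 6 burn out
  F.....
  ......
  F.....
  TF...F
  TTF..T
  TTT.T.
Step 5: 4 trees catch fire, 5 burn out
  ......
  ......
  ......
  F.....
  TF...F
  TTF.T.

......
......
......
F.....
TF...F
TTF.T.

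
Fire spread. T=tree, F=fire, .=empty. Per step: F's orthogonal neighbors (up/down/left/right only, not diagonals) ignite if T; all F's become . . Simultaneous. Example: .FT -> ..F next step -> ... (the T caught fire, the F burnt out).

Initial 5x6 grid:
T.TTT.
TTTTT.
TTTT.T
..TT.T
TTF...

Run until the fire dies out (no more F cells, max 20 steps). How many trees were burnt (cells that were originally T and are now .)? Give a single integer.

Step 1: +2 fires, +1 burnt (F count now 2)
Step 2: +3 fires, +2 burnt (F count now 3)
Step 3: +3 fires, +3 burnt (F count now 3)
Step 4: +4 fires, +3 burnt (F count now 4)
Step 5: +3 fires, +4 burnt (F count now 3)
Step 6: +2 fires, +3 burnt (F count now 2)
Step 7: +0 fires, +2 burnt (F count now 0)
Fire out after step 7
Initially T: 19, now '.': 28
Total burnt (originally-T cells now '.'): 17

Answer: 17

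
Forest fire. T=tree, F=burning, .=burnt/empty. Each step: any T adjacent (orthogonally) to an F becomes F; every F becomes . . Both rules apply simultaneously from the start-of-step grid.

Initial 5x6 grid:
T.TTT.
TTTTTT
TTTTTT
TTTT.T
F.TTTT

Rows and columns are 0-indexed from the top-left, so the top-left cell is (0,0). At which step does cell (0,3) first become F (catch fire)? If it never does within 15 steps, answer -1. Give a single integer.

Step 1: cell (0,3)='T' (+1 fires, +1 burnt)
Step 2: cell (0,3)='T' (+2 fires, +1 burnt)
Step 3: cell (0,3)='T' (+3 fires, +2 burnt)
Step 4: cell (0,3)='T' (+5 fires, +3 burnt)
Step 5: cell (0,3)='T' (+3 fires, +5 burnt)
Step 6: cell (0,3)='T' (+4 fires, +3 burnt)
Step 7: cell (0,3)='F' (+4 fires, +4 burnt)
  -> target ignites at step 7
Step 8: cell (0,3)='.' (+3 fires, +4 burnt)
Step 9: cell (0,3)='.' (+0 fires, +3 burnt)
  fire out at step 9

7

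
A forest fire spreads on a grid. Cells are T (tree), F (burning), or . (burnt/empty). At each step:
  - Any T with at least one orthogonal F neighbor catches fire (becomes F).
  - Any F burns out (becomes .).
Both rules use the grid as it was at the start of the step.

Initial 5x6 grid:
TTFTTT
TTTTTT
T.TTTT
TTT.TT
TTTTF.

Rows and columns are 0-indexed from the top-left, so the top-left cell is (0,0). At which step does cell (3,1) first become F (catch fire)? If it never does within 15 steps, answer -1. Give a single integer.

Step 1: cell (3,1)='T' (+5 fires, +2 burnt)
Step 2: cell (3,1)='T' (+8 fires, +5 burnt)
Step 3: cell (3,1)='T' (+7 fires, +8 burnt)
Step 4: cell (3,1)='F' (+4 fires, +7 burnt)
  -> target ignites at step 4
Step 5: cell (3,1)='.' (+1 fires, +4 burnt)
Step 6: cell (3,1)='.' (+0 fires, +1 burnt)
  fire out at step 6

4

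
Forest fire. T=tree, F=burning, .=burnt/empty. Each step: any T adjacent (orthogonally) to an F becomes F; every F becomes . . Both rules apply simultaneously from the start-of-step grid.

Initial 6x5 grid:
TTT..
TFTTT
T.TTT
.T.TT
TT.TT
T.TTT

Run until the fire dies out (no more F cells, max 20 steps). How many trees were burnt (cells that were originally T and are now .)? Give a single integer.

Step 1: +3 fires, +1 burnt (F count now 3)
Step 2: +5 fires, +3 burnt (F count now 5)
Step 3: +2 fires, +5 burnt (F count now 2)
Step 4: +2 fires, +2 burnt (F count now 2)
Step 5: +2 fires, +2 burnt (F count now 2)
Step 6: +2 fires, +2 burnt (F count now 2)
Step 7: +2 fires, +2 burnt (F count now 2)
Step 8: +0 fires, +2 burnt (F count now 0)
Fire out after step 8
Initially T: 22, now '.': 26
Total burnt (originally-T cells now '.'): 18

Answer: 18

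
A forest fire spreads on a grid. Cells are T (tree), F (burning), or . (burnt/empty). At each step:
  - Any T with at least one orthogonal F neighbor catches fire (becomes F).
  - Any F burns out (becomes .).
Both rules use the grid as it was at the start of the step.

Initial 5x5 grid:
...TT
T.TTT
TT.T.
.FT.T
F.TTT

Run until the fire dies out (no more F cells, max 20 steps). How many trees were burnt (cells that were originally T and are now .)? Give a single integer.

Answer: 8

Derivation:
Step 1: +2 fires, +2 burnt (F count now 2)
Step 2: +2 fires, +2 burnt (F count now 2)
Step 3: +2 fires, +2 burnt (F count now 2)
Step 4: +1 fires, +2 burnt (F count now 1)
Step 5: +1 fires, +1 burnt (F count now 1)
Step 6: +0 fires, +1 burnt (F count now 0)
Fire out after step 6
Initially T: 14, now '.': 19
Total burnt (originally-T cells now '.'): 8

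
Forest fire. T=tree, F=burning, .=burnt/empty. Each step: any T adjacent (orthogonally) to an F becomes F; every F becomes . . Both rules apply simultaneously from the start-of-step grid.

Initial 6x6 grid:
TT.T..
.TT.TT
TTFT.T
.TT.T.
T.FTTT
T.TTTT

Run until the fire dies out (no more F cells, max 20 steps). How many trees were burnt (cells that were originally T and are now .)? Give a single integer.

Step 1: +6 fires, +2 burnt (F count now 6)
Step 2: +5 fires, +6 burnt (F count now 5)
Step 3: +4 fires, +5 burnt (F count now 4)
Step 4: +2 fires, +4 burnt (F count now 2)
Step 5: +0 fires, +2 burnt (F count now 0)
Fire out after step 5
Initially T: 23, now '.': 30
Total burnt (originally-T cells now '.'): 17

Answer: 17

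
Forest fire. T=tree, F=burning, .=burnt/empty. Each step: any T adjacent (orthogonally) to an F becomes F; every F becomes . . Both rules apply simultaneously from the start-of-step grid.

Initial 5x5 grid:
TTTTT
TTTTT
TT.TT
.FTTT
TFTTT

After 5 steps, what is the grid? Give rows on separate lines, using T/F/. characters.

Step 1: 4 trees catch fire, 2 burn out
  TTTTT
  TTTTT
  TF.TT
  ..FTT
  F.FTT
Step 2: 4 trees catch fire, 4 burn out
  TTTTT
  TFTTT
  F..TT
  ...FT
  ...FT
Step 3: 6 trees catch fire, 4 burn out
  TFTTT
  F.FTT
  ...FT
  ....F
  ....F
Step 4: 4 trees catch fire, 6 burn out
  F.FTT
  ...FT
  ....F
  .....
  .....
Step 5: 2 trees catch fire, 4 burn out
  ...FT
  ....F
  .....
  .....
  .....

...FT
....F
.....
.....
.....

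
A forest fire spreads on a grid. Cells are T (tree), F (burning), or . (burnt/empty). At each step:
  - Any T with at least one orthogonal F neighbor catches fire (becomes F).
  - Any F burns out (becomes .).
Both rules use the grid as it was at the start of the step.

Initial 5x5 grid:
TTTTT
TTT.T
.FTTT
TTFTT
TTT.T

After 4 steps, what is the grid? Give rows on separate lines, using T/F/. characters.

Step 1: 5 trees catch fire, 2 burn out
  TTTTT
  TFT.T
  ..FTT
  TF.FT
  TTF.T
Step 2: 7 trees catch fire, 5 burn out
  TFTTT
  F.F.T
  ...FT
  F...F
  TF..T
Step 3: 5 trees catch fire, 7 burn out
  F.FTT
  ....T
  ....F
  .....
  F...F
Step 4: 2 trees catch fire, 5 burn out
  ...FT
  ....F
  .....
  .....
  .....

...FT
....F
.....
.....
.....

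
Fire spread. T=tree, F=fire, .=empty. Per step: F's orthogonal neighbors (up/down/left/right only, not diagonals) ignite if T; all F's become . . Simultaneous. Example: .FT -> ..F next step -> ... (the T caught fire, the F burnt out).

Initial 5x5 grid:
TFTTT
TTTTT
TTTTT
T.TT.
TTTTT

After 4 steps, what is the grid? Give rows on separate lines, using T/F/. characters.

Step 1: 3 trees catch fire, 1 burn out
  F.FTT
  TFTTT
  TTTTT
  T.TT.
  TTTTT
Step 2: 4 trees catch fire, 3 burn out
  ...FT
  F.FTT
  TFTTT
  T.TT.
  TTTTT
Step 3: 4 trees catch fire, 4 burn out
  ....F
  ...FT
  F.FTT
  T.TT.
  TTTTT
Step 4: 4 trees catch fire, 4 burn out
  .....
  ....F
  ...FT
  F.FT.
  TTTTT

.....
....F
...FT
F.FT.
TTTTT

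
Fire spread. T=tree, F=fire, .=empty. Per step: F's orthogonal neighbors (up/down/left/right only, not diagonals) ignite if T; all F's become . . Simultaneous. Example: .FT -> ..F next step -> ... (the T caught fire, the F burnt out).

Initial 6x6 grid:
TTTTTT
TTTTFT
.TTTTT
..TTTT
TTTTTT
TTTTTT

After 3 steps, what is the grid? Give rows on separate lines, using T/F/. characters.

Step 1: 4 trees catch fire, 1 burn out
  TTTTFT
  TTTF.F
  .TTTFT
  ..TTTT
  TTTTTT
  TTTTTT
Step 2: 6 trees catch fire, 4 burn out
  TTTF.F
  TTF...
  .TTF.F
  ..TTFT
  TTTTTT
  TTTTTT
Step 3: 6 trees catch fire, 6 burn out
  TTF...
  TF....
  .TF...
  ..TF.F
  TTTTFT
  TTTTTT

TTF...
TF....
.TF...
..TF.F
TTTTFT
TTTTTT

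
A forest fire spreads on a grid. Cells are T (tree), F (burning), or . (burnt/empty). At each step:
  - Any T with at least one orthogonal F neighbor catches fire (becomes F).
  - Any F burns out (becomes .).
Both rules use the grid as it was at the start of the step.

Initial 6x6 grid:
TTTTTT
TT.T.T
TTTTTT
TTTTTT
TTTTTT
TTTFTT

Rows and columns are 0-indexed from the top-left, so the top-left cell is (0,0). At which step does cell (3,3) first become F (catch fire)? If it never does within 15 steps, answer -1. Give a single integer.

Step 1: cell (3,3)='T' (+3 fires, +1 burnt)
Step 2: cell (3,3)='F' (+5 fires, +3 burnt)
  -> target ignites at step 2
Step 3: cell (3,3)='.' (+6 fires, +5 burnt)
Step 4: cell (3,3)='.' (+6 fires, +6 burnt)
Step 5: cell (3,3)='.' (+4 fires, +6 burnt)
Step 6: cell (3,3)='.' (+5 fires, +4 burnt)
Step 7: cell (3,3)='.' (+3 fires, +5 burnt)
Step 8: cell (3,3)='.' (+1 fires, +3 burnt)
Step 9: cell (3,3)='.' (+0 fires, +1 burnt)
  fire out at step 9

2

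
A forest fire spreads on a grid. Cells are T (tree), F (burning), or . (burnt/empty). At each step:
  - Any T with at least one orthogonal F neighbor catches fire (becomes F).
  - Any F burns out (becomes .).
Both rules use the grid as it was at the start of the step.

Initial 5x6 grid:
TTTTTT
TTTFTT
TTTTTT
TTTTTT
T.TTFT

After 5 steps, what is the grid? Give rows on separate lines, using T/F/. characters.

Step 1: 7 trees catch fire, 2 burn out
  TTTFTT
  TTF.FT
  TTTFTT
  TTTTFT
  T.TF.F
Step 2: 9 trees catch fire, 7 burn out
  TTF.FT
  TF...F
  TTF.FT
  TTTF.F
  T.F...
Step 3: 6 trees catch fire, 9 burn out
  TF...F
  F.....
  TF...F
  TTF...
  T.....
Step 4: 3 trees catch fire, 6 burn out
  F.....
  ......
  F.....
  TF....
  T.....
Step 5: 1 trees catch fire, 3 burn out
  ......
  ......
  ......
  F.....
  T.....

......
......
......
F.....
T.....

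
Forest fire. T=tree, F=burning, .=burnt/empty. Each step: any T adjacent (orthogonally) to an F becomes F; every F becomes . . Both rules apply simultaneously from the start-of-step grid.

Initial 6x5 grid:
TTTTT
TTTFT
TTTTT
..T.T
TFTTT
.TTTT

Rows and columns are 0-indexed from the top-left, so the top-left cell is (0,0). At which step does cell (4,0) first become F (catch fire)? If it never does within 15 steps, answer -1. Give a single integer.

Step 1: cell (4,0)='F' (+7 fires, +2 burnt)
  -> target ignites at step 1
Step 2: cell (4,0)='.' (+8 fires, +7 burnt)
Step 3: cell (4,0)='.' (+6 fires, +8 burnt)
Step 4: cell (4,0)='.' (+3 fires, +6 burnt)
Step 5: cell (4,0)='.' (+0 fires, +3 burnt)
  fire out at step 5

1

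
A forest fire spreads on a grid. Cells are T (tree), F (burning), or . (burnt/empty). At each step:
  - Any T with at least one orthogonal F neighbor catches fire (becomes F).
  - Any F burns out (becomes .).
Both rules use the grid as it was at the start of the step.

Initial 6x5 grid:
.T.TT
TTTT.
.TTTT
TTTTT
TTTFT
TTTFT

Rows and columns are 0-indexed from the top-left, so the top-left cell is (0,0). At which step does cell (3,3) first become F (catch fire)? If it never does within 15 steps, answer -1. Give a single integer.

Step 1: cell (3,3)='F' (+5 fires, +2 burnt)
  -> target ignites at step 1
Step 2: cell (3,3)='.' (+5 fires, +5 burnt)
Step 3: cell (3,3)='.' (+6 fires, +5 burnt)
Step 4: cell (3,3)='.' (+4 fires, +6 burnt)
Step 5: cell (3,3)='.' (+2 fires, +4 burnt)
Step 6: cell (3,3)='.' (+2 fires, +2 burnt)
Step 7: cell (3,3)='.' (+0 fires, +2 burnt)
  fire out at step 7

1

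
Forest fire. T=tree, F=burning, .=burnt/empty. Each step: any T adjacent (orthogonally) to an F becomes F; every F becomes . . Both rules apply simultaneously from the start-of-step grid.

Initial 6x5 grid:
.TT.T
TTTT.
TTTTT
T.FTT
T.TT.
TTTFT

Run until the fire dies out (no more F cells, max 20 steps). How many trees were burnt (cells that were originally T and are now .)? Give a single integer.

Answer: 21

Derivation:
Step 1: +6 fires, +2 burnt (F count now 6)
Step 2: +5 fires, +6 burnt (F count now 5)
Step 3: +6 fires, +5 burnt (F count now 6)
Step 4: +4 fires, +6 burnt (F count now 4)
Step 5: +0 fires, +4 burnt (F count now 0)
Fire out after step 5
Initially T: 22, now '.': 29
Total burnt (originally-T cells now '.'): 21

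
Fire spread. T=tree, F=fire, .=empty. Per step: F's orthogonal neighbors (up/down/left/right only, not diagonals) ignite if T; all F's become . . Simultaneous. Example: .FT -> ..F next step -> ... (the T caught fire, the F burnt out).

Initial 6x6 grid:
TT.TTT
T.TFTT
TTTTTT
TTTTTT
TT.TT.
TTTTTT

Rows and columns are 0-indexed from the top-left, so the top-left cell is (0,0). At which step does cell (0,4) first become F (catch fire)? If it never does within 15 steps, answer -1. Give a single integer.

Step 1: cell (0,4)='T' (+4 fires, +1 burnt)
Step 2: cell (0,4)='F' (+5 fires, +4 burnt)
  -> target ignites at step 2
Step 3: cell (0,4)='.' (+6 fires, +5 burnt)
Step 4: cell (0,4)='.' (+5 fires, +6 burnt)
Step 5: cell (0,4)='.' (+5 fires, +5 burnt)
Step 6: cell (0,4)='.' (+4 fires, +5 burnt)
Step 7: cell (0,4)='.' (+2 fires, +4 burnt)
Step 8: cell (0,4)='.' (+0 fires, +2 burnt)
  fire out at step 8

2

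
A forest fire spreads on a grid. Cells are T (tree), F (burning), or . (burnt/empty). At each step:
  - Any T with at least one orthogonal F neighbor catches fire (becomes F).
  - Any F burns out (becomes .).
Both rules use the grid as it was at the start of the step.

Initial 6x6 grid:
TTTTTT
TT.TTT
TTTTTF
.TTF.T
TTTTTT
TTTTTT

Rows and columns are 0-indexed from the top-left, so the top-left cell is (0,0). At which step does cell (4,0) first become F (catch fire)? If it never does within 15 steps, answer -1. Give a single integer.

Step 1: cell (4,0)='T' (+6 fires, +2 burnt)
Step 2: cell (4,0)='T' (+9 fires, +6 burnt)
Step 3: cell (4,0)='T' (+7 fires, +9 burnt)
Step 4: cell (4,0)='F' (+5 fires, +7 burnt)
  -> target ignites at step 4
Step 5: cell (4,0)='.' (+3 fires, +5 burnt)
Step 6: cell (4,0)='.' (+1 fires, +3 burnt)
Step 7: cell (4,0)='.' (+0 fires, +1 burnt)
  fire out at step 7

4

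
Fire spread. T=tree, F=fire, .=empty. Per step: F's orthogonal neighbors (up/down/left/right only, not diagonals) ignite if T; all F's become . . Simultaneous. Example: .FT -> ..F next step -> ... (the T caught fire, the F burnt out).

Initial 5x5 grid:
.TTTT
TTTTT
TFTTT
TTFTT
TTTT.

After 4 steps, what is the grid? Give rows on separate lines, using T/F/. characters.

Step 1: 6 trees catch fire, 2 burn out
  .TTTT
  TFTTT
  F.FTT
  TF.FT
  TTFT.
Step 2: 8 trees catch fire, 6 burn out
  .FTTT
  F.FTT
  ...FT
  F...F
  TF.F.
Step 3: 4 trees catch fire, 8 burn out
  ..FTT
  ...FT
  ....F
  .....
  F....
Step 4: 2 trees catch fire, 4 burn out
  ...FT
  ....F
  .....
  .....
  .....

...FT
....F
.....
.....
.....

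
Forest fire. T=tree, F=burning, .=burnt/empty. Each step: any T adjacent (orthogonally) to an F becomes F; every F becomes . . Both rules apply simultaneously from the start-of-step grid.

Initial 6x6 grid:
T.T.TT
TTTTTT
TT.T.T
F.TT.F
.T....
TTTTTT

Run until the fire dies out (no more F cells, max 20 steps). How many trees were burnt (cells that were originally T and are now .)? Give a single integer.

Answer: 16

Derivation:
Step 1: +2 fires, +2 burnt (F count now 2)
Step 2: +3 fires, +2 burnt (F count now 3)
Step 3: +4 fires, +3 burnt (F count now 4)
Step 4: +3 fires, +4 burnt (F count now 3)
Step 5: +2 fires, +3 burnt (F count now 2)
Step 6: +1 fires, +2 burnt (F count now 1)
Step 7: +1 fires, +1 burnt (F count now 1)
Step 8: +0 fires, +1 burnt (F count now 0)
Fire out after step 8
Initially T: 23, now '.': 29
Total burnt (originally-T cells now '.'): 16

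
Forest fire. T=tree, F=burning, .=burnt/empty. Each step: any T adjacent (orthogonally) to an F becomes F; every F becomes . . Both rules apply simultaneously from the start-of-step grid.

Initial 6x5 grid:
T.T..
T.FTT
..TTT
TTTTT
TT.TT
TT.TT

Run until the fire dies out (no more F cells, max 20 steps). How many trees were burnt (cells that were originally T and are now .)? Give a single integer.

Step 1: +3 fires, +1 burnt (F count now 3)
Step 2: +3 fires, +3 burnt (F count now 3)
Step 3: +3 fires, +3 burnt (F count now 3)
Step 4: +4 fires, +3 burnt (F count now 4)
Step 5: +4 fires, +4 burnt (F count now 4)
Step 6: +2 fires, +4 burnt (F count now 2)
Step 7: +0 fires, +2 burnt (F count now 0)
Fire out after step 7
Initially T: 21, now '.': 28
Total burnt (originally-T cells now '.'): 19

Answer: 19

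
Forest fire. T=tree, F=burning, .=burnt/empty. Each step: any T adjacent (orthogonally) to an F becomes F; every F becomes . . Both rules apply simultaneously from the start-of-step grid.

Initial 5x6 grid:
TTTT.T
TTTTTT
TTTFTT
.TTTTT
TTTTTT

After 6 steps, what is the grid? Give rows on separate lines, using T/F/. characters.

Step 1: 4 trees catch fire, 1 burn out
  TTTT.T
  TTTFTT
  TTF.FT
  .TTFTT
  TTTTTT
Step 2: 8 trees catch fire, 4 burn out
  TTTF.T
  TTF.FT
  TF...F
  .TF.FT
  TTTFTT
Step 3: 8 trees catch fire, 8 burn out
  TTF..T
  TF...F
  F.....
  .F...F
  TTF.FT
Step 4: 5 trees catch fire, 8 burn out
  TF...F
  F.....
  ......
  ......
  TF...F
Step 5: 2 trees catch fire, 5 burn out
  F.....
  ......
  ......
  ......
  F.....
Step 6: 0 trees catch fire, 2 burn out
  ......
  ......
  ......
  ......
  ......

......
......
......
......
......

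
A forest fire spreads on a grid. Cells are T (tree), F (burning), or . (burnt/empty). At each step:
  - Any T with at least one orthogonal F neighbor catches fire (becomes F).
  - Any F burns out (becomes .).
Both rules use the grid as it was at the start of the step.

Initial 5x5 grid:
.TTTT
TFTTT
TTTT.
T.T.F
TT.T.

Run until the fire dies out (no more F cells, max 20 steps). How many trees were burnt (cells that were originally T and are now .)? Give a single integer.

Step 1: +4 fires, +2 burnt (F count now 4)
Step 2: +4 fires, +4 burnt (F count now 4)
Step 3: +5 fires, +4 burnt (F count now 5)
Step 4: +2 fires, +5 burnt (F count now 2)
Step 5: +1 fires, +2 burnt (F count now 1)
Step 6: +0 fires, +1 burnt (F count now 0)
Fire out after step 6
Initially T: 17, now '.': 24
Total burnt (originally-T cells now '.'): 16

Answer: 16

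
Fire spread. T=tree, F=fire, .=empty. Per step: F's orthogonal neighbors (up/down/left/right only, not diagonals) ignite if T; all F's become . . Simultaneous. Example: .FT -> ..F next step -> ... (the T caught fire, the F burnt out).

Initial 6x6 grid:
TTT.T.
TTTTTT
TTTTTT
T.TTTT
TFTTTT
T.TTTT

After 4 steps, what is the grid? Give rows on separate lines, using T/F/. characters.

Step 1: 2 trees catch fire, 1 burn out
  TTT.T.
  TTTTTT
  TTTTTT
  T.TTTT
  F.FTTT
  T.TTTT
Step 2: 5 trees catch fire, 2 burn out
  TTT.T.
  TTTTTT
  TTTTTT
  F.FTTT
  ...FTT
  F.FTTT
Step 3: 5 trees catch fire, 5 burn out
  TTT.T.
  TTTTTT
  FTFTTT
  ...FTT
  ....FT
  ...FTT
Step 4: 7 trees catch fire, 5 burn out
  TTT.T.
  FTFTTT
  .F.FTT
  ....FT
  .....F
  ....FT

TTT.T.
FTFTTT
.F.FTT
....FT
.....F
....FT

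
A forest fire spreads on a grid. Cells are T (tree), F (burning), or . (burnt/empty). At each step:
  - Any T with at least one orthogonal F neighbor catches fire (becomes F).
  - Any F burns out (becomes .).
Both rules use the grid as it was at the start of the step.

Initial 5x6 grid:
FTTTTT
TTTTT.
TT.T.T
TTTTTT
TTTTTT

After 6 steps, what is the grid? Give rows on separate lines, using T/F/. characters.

Step 1: 2 trees catch fire, 1 burn out
  .FTTTT
  FTTTT.
  TT.T.T
  TTTTTT
  TTTTTT
Step 2: 3 trees catch fire, 2 burn out
  ..FTTT
  .FTTT.
  FT.T.T
  TTTTTT
  TTTTTT
Step 3: 4 trees catch fire, 3 burn out
  ...FTT
  ..FTT.
  .F.T.T
  FTTTTT
  TTTTTT
Step 4: 4 trees catch fire, 4 burn out
  ....FT
  ...FT.
  ...T.T
  .FTTTT
  FTTTTT
Step 5: 5 trees catch fire, 4 burn out
  .....F
  ....F.
  ...F.T
  ..FTTT
  .FTTTT
Step 6: 2 trees catch fire, 5 burn out
  ......
  ......
  .....T
  ...FTT
  ..FTTT

......
......
.....T
...FTT
..FTTT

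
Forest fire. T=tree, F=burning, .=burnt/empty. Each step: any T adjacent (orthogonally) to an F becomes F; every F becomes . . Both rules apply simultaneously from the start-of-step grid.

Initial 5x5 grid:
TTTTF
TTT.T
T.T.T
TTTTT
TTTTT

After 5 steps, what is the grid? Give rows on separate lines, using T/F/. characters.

Step 1: 2 trees catch fire, 1 burn out
  TTTF.
  TTT.F
  T.T.T
  TTTTT
  TTTTT
Step 2: 2 trees catch fire, 2 burn out
  TTF..
  TTT..
  T.T.F
  TTTTT
  TTTTT
Step 3: 3 trees catch fire, 2 burn out
  TF...
  TTF..
  T.T..
  TTTTF
  TTTTT
Step 4: 5 trees catch fire, 3 burn out
  F....
  TF...
  T.F..
  TTTF.
  TTTTF
Step 5: 3 trees catch fire, 5 burn out
  .....
  F....
  T....
  TTF..
  TTTF.

.....
F....
T....
TTF..
TTTF.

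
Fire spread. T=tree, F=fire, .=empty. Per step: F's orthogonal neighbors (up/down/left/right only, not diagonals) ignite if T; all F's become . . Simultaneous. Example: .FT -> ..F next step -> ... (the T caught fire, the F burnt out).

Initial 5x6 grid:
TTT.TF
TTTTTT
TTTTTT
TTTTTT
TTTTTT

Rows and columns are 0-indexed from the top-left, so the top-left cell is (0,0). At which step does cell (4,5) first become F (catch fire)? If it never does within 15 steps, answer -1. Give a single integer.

Step 1: cell (4,5)='T' (+2 fires, +1 burnt)
Step 2: cell (4,5)='T' (+2 fires, +2 burnt)
Step 3: cell (4,5)='T' (+3 fires, +2 burnt)
Step 4: cell (4,5)='F' (+4 fires, +3 burnt)
  -> target ignites at step 4
Step 5: cell (4,5)='.' (+5 fires, +4 burnt)
Step 6: cell (4,5)='.' (+5 fires, +5 burnt)
Step 7: cell (4,5)='.' (+4 fires, +5 burnt)
Step 8: cell (4,5)='.' (+2 fires, +4 burnt)
Step 9: cell (4,5)='.' (+1 fires, +2 burnt)
Step 10: cell (4,5)='.' (+0 fires, +1 burnt)
  fire out at step 10

4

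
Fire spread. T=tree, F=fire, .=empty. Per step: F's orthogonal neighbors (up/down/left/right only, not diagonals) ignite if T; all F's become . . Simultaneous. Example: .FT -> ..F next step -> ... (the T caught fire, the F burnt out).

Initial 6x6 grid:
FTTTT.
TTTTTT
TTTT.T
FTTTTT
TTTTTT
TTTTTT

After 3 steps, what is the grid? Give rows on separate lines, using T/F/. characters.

Step 1: 5 trees catch fire, 2 burn out
  .FTTT.
  FTTTTT
  FTTT.T
  .FTTTT
  FTTTTT
  TTTTTT
Step 2: 6 trees catch fire, 5 burn out
  ..FTT.
  .FTTTT
  .FTT.T
  ..FTTT
  .FTTTT
  FTTTTT
Step 3: 6 trees catch fire, 6 burn out
  ...FT.
  ..FTTT
  ..FT.T
  ...FTT
  ..FTTT
  .FTTTT

...FT.
..FTTT
..FT.T
...FTT
..FTTT
.FTTTT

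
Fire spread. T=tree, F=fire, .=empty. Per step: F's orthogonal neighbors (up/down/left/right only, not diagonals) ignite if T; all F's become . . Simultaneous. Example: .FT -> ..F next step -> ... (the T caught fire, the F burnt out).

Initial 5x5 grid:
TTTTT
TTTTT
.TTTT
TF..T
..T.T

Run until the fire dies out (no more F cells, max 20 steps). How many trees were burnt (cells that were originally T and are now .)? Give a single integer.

Step 1: +2 fires, +1 burnt (F count now 2)
Step 2: +2 fires, +2 burnt (F count now 2)
Step 3: +4 fires, +2 burnt (F count now 4)
Step 4: +4 fires, +4 burnt (F count now 4)
Step 5: +3 fires, +4 burnt (F count now 3)
Step 6: +2 fires, +3 burnt (F count now 2)
Step 7: +0 fires, +2 burnt (F count now 0)
Fire out after step 7
Initially T: 18, now '.': 24
Total burnt (originally-T cells now '.'): 17

Answer: 17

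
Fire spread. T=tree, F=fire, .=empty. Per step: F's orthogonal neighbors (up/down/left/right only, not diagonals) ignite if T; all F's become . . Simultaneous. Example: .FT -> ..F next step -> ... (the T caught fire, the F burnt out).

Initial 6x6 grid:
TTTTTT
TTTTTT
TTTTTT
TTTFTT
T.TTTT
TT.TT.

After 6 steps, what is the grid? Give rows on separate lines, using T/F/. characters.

Step 1: 4 trees catch fire, 1 burn out
  TTTTTT
  TTTTTT
  TTTFTT
  TTF.FT
  T.TFTT
  TT.TT.
Step 2: 8 trees catch fire, 4 burn out
  TTTTTT
  TTTFTT
  TTF.FT
  TF...F
  T.F.FT
  TT.FT.
Step 3: 8 trees catch fire, 8 burn out
  TTTFTT
  TTF.FT
  TF...F
  F.....
  T....F
  TT..F.
Step 4: 6 trees catch fire, 8 burn out
  TTF.FT
  TF...F
  F.....
  ......
  F.....
  TT....
Step 5: 4 trees catch fire, 6 burn out
  TF...F
  F.....
  ......
  ......
  ......
  FT....
Step 6: 2 trees catch fire, 4 burn out
  F.....
  ......
  ......
  ......
  ......
  .F....

F.....
......
......
......
......
.F....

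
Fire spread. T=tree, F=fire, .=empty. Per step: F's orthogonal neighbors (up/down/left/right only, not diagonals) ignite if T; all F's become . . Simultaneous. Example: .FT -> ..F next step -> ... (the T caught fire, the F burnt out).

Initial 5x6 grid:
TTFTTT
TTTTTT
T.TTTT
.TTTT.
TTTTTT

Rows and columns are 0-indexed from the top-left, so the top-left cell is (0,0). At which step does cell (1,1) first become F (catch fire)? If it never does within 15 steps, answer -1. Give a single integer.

Step 1: cell (1,1)='T' (+3 fires, +1 burnt)
Step 2: cell (1,1)='F' (+5 fires, +3 burnt)
  -> target ignites at step 2
Step 3: cell (1,1)='.' (+5 fires, +5 burnt)
Step 4: cell (1,1)='.' (+6 fires, +5 burnt)
Step 5: cell (1,1)='.' (+4 fires, +6 burnt)
Step 6: cell (1,1)='.' (+2 fires, +4 burnt)
Step 7: cell (1,1)='.' (+1 fires, +2 burnt)
Step 8: cell (1,1)='.' (+0 fires, +1 burnt)
  fire out at step 8

2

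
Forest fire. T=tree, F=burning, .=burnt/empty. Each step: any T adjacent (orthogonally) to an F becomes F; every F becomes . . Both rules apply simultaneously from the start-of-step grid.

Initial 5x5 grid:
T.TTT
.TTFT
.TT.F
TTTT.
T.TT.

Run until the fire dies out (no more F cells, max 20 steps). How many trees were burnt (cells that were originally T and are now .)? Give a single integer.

Step 1: +3 fires, +2 burnt (F count now 3)
Step 2: +4 fires, +3 burnt (F count now 4)
Step 3: +2 fires, +4 burnt (F count now 2)
Step 4: +3 fires, +2 burnt (F count now 3)
Step 5: +2 fires, +3 burnt (F count now 2)
Step 6: +1 fires, +2 burnt (F count now 1)
Step 7: +0 fires, +1 burnt (F count now 0)
Fire out after step 7
Initially T: 16, now '.': 24
Total burnt (originally-T cells now '.'): 15

Answer: 15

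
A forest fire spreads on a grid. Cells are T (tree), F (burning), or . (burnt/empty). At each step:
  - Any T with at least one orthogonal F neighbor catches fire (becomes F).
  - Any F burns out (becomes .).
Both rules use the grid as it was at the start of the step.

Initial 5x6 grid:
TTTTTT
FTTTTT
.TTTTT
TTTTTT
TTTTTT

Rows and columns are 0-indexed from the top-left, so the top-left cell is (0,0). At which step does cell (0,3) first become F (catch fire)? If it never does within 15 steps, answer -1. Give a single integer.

Step 1: cell (0,3)='T' (+2 fires, +1 burnt)
Step 2: cell (0,3)='T' (+3 fires, +2 burnt)
Step 3: cell (0,3)='T' (+4 fires, +3 burnt)
Step 4: cell (0,3)='F' (+6 fires, +4 burnt)
  -> target ignites at step 4
Step 5: cell (0,3)='.' (+6 fires, +6 burnt)
Step 6: cell (0,3)='.' (+4 fires, +6 burnt)
Step 7: cell (0,3)='.' (+2 fires, +4 burnt)
Step 8: cell (0,3)='.' (+1 fires, +2 burnt)
Step 9: cell (0,3)='.' (+0 fires, +1 burnt)
  fire out at step 9

4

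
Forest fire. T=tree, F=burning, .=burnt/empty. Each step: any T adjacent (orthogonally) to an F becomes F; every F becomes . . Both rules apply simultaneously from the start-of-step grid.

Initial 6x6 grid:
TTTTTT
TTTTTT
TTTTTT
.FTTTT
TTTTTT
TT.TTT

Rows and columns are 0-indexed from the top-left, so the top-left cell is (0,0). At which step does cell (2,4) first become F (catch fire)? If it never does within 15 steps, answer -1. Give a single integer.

Step 1: cell (2,4)='T' (+3 fires, +1 burnt)
Step 2: cell (2,4)='T' (+7 fires, +3 burnt)
Step 3: cell (2,4)='T' (+7 fires, +7 burnt)
Step 4: cell (2,4)='F' (+7 fires, +7 burnt)
  -> target ignites at step 4
Step 5: cell (2,4)='.' (+5 fires, +7 burnt)
Step 6: cell (2,4)='.' (+3 fires, +5 burnt)
Step 7: cell (2,4)='.' (+1 fires, +3 burnt)
Step 8: cell (2,4)='.' (+0 fires, +1 burnt)
  fire out at step 8

4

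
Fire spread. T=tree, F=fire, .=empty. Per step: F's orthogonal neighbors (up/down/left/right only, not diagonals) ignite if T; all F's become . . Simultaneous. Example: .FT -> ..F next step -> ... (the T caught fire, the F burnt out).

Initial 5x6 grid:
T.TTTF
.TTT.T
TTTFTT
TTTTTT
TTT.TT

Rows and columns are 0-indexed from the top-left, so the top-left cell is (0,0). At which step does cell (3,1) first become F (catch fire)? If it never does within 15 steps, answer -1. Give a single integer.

Step 1: cell (3,1)='T' (+6 fires, +2 burnt)
Step 2: cell (3,1)='T' (+6 fires, +6 burnt)
Step 3: cell (3,1)='F' (+7 fires, +6 burnt)
  -> target ignites at step 3
Step 4: cell (3,1)='.' (+3 fires, +7 burnt)
Step 5: cell (3,1)='.' (+1 fires, +3 burnt)
Step 6: cell (3,1)='.' (+0 fires, +1 burnt)
  fire out at step 6

3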